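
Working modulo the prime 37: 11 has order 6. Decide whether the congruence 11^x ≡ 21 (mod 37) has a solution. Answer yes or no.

21 ∈ ⟨11⟩ iff 21^6 ≡ 1 (mod 37), since |⟨11⟩| = 6.
21^6 mod 37 = 10.
Since 10 ≠ 1, 21 does not lie in the subgroup.

no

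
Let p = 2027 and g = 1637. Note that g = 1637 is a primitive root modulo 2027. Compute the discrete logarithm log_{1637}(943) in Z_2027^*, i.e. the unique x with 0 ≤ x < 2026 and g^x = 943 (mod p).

833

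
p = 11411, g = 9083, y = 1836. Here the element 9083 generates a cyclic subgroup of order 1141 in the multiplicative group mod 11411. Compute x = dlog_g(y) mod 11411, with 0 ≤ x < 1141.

918

Baby-step giant-step with m = ceil(sqrt(1141)) = 34.
Baby table (9083^j mod 11411 for j=0..33):
  0:1  1:9083  2:10770  3:8818  4:85  5:7518  6:2570  7:7815
  8:7225  9:14  10:1641  11:2437  12:9342  13:1190  14:2553  15:1747
  16:6711  17:9862  18:196  19:152  20:11296  21:5267  22:5249  23:1509
  24:1636  25:2666  26:1136  27:2744  28:2128  29:9801  30:5272  31:5020
  32:9715  33:82
Giant step factor: 9083^(-34) ≡ 3197 (mod 11411).
Scan 1836·3197^i mod 11411 for i = 0, 1, …:
  i=0: 1836   i=1: 4438   i=2: 4413   i=3: 4365
  i=4: 10663   i=5: 4954   i=6: 10881   i=7: 5829
  i=8: 1150   i=9: 2208     …   i=26: 3091
  i=27: 1
Match at i=27, j=0: x = 27·34 + 0 = 918.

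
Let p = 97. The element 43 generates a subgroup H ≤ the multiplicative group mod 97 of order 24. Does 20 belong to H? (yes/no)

20 ∈ ⟨43⟩ iff 20^24 ≡ 1 (mod 97), since |⟨43⟩| = 24.
20^24 mod 97 = 22.
Since 22 ≠ 1, 20 does not lie in the subgroup.

no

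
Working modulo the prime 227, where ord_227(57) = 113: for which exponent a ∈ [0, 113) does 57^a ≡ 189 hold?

Baby-step giant-step with m = ceil(sqrt(113)) = 11.
Baby table (57^j mod 227 for j=0..10):
  0:1  1:57  2:71  3:188  4:47  5:182  6:159  7:210
  8:166  9:155  10:209
Giant step factor: 57^(-11) ≡ 25 (mod 227).
Scan 189·25^i mod 227 for i = 0, 1, …:
  i=0: 189   i=1: 185   i=2: 85   i=3: 82
  i=4: 7   i=5: 175   i=6: 62   i=7: 188
Match at i=7, j=3: a = 7·11 + 3 = 80.

80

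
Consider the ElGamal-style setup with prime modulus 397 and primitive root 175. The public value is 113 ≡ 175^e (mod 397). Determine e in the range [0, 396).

249

Baby-step giant-step with m = ceil(sqrt(396)) = 20.
Baby table (175^j mod 397 for j=0..19):
  0:1  1:175  2:56  3:272  4:357  5:146  6:142  7:236
  8:12  9:115  10:275  11:88  12:314  13:164  14:116  15:53
  16:144  17:189  18:124  19:262
Giant step factor: 175^(-20) ≡ 340 (mod 397).
Scan 113·340^i mod 397 for i = 0, 1, …:
  i=0: 113   i=1: 308   i=2: 309   i=3: 252
  i=4: 325   i=5: 134   i=6: 302   i=7: 254
  i=8: 211   i=9: 280   i=10: 317   i=11: 193
  i=12: 115
Match at i=12, j=9: e = 12·20 + 9 = 249.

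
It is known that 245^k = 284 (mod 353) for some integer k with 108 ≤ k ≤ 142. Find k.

117

Compute 245^108 mod 353 = 280, then multiply by 245 repeatedly:
  245^108=280  245^109=118  245^110=317  245^111=5  245^112=166
  245^113=75  245^114=19  245^115=66  245^116=285  245^117=284
Found 284 at exponent 117.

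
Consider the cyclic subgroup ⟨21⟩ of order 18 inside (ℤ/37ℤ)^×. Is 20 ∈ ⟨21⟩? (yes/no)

⟨21⟩ has order 18; its elements mod 37 are {1, 3, 4, 7, 9, 10, 11, 12, 16, 21, 25, 26, 27, 28, 30, 33, 34, 36}.
20 is not in this set.

no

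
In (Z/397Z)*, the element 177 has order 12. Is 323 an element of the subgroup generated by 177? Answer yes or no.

⟨177⟩ has order 12; its elements mod 397 are {1, 34, 35, 63, 157, 177, 220, 240, 334, 362, 363, 396}.
323 is not in this set.

no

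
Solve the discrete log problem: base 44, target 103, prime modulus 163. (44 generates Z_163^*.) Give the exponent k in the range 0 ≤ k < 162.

Baby-step giant-step with m = ceil(sqrt(162)) = 13.
Baby table (44^j mod 163 for j=0..12):
  0:1  1:44  2:143  3:98  4:74  5:159  6:150  7:80
  8:97  9:30  10:16  11:52  12:6
Giant step factor: 44^(-13) ≡ 92 (mod 163).
Scan 103·92^i mod 163 for i = 0, 1, …:
  i=0: 103   i=1: 22   i=2: 68   i=3: 62
  i=4: 162   i=5: 71   i=6: 12   i=7: 126
  i=8: 19   i=9: 118   i=10: 98
Match at i=10, j=3: k = 10·13 + 3 = 133.

133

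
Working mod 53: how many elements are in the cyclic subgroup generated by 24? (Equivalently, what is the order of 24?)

13

The order of 24 must divide p − 1 = 52 = 2^2 · 13.
Divisors: 1, 2, 4, 13, 26, 52.
Check each in increasing order: 24^1 ≡ 24;  24^2 ≡ 46;  24^4 ≡ 49;  24^13 ≡ 1.
Smallest exponent giving 1 is 13.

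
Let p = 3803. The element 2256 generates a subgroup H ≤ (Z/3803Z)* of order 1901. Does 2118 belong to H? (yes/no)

yes

2118 ∈ ⟨2256⟩ iff 2118^1901 ≡ 1 (mod 3803), since |⟨2256⟩| = 1901.
2118^1901 mod 3803 = 1.
Since 1 = 1, 2118 lies in the subgroup.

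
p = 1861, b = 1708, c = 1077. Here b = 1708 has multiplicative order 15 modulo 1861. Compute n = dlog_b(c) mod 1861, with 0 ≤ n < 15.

2

Successive powers of 1708 modulo 1861:
  1708^0=1  1708^1=1708  1708^2=1077
So 1708^2 ≡ 1077 (mod 1861), giving n = 2.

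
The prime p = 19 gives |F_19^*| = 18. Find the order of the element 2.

The order of 2 must divide p − 1 = 18 = 2 · 3^2.
Divisors: 1, 2, 3, 6, 9, 18.
Check each in increasing order: 2^1 ≡ 2;  2^2 ≡ 4;  2^3 ≡ 8;  2^6 ≡ 7;  2^9 ≡ 18;  2^18 ≡ 1.
Smallest exponent giving 1 is 18.

18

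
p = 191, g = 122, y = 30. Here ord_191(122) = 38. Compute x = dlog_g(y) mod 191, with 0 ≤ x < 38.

32

Successive powers of 122 modulo 191:
  122^0=1  122^1=122  122^2=177  122^3=11  122^4=5  122^5=37
  122^6=121  122^7=55  122^8=25  122^9=185  122^10=32  122^11=84
  122^12=125  122^13=161  122^14=160  122^15=38  122^16=52  122^17=41
  122^18=36  122^19=190  122^20=69  122^21=14  122^22=180  122^23=186
  122^24=154  122^25=70  122^26=136  122^27=166  122^28=6  122^29=159
  122^30=107  122^31=66  122^32=30
So 122^32 ≡ 30 (mod 191), giving x = 32.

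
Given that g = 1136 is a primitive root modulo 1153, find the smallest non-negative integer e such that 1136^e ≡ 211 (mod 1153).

Baby-step giant-step with m = ceil(sqrt(1152)) = 34.
Baby table (1136^j mod 1153 for j=0..33):
  0:1  1:1136  2:289  3:852  4:505  5:639  6:667  7:191
  8:212  9:1008  10:159  11:756  12:984  13:567  14:738  15:137
  16:1130  17:391  18:271  19:5  20:1068  21:292  22:801  23:219
  24:889  25:1029  26:955  27:1060  28:428  29:795  30:321  31:308
  32:529  33:231
Giant step factor: 1136^(-34) ≡ 712 (mod 1153).
Scan 211·712^i mod 1153 for i = 0, 1, …:
  i=0: 211   i=1: 342   i=2: 221   i=3: 544
  i=4: 1073   i=5: 690   i=6: 102   i=7: 1138
  i=8: 850   i=9: 1028     …   i=26: 551
  i=27: 292
Match at i=27, j=21: e = 27·34 + 21 = 939.

939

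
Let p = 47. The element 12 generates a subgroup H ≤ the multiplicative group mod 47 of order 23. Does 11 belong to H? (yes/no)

no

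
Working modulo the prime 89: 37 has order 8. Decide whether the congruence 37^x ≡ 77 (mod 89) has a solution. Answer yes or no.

yes

⟨37⟩ has order 8; its elements mod 89 are {1, 12, 34, 37, 52, 55, 77, 88}.
77 is in this set.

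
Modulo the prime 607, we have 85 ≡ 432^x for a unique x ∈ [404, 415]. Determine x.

406

Compute 432^404 mod 607 = 210, then multiply by 432 repeatedly:
  432^404=210  432^405=277  432^406=85
Found 85 at exponent 406.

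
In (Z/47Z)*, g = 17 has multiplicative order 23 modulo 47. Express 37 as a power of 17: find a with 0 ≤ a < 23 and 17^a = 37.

Successive powers of 17 modulo 47:
  17^0=1  17^1=17  17^2=7  17^3=25  17^4=2  17^5=34
  17^6=14  17^7=3  17^8=4  17^9=21  17^10=28  17^11=6
  17^12=8  17^13=42  17^14=9  17^15=12  17^16=16  17^17=37
So 17^17 ≡ 37 (mod 47), giving a = 17.

17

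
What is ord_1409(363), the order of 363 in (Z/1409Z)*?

1408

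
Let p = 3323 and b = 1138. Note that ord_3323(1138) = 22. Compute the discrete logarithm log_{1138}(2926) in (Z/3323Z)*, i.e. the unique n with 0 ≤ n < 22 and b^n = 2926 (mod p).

Successive powers of 1138 modulo 3323:
  1138^0=1  1138^1=1138  1138^2=2397  1138^3=2926
So 1138^3 ≡ 2926 (mod 3323), giving n = 3.

3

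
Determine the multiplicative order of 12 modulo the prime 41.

The order of 12 must divide p − 1 = 40 = 2^3 · 5.
Divisors: 1, 2, 4, 5, 8, 10, 20, 40.
Check each in increasing order: 12^1 ≡ 12;  12^2 ≡ 21;  12^4 ≡ 31;  12^5 ≡ 3;  12^8 ≡ 18;  12^10 ≡ 9;  12^20 ≡ 40;  12^40 ≡ 1.
Smallest exponent giving 1 is 40.

40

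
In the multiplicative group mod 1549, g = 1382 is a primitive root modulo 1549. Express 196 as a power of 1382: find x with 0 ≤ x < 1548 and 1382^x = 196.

626

Baby-step giant-step with m = ceil(sqrt(1548)) = 40.
Baby table (1382^j mod 1549 for j=0..39):
  0:1  1:1382  2:7  3:380  4:49  5:1111  6:343  7:32
  8:852  9:224  10:1317  11:19  12:1474  13:133  14:1024  15:931
  16:972  17:321  18:608  19:698  20:1158  21:239  22:361  23:124
  24:978  25:868  26:650  27:1429  28:1452  29:709  30:870  31:316
  32:1443  33:663  34:807  35:1543  36:1002  37:1507  38:818  39:1255
Giant step factor: 1382^(-40) ≡ 1315 (mod 1549).
Scan 196·1315^i mod 1549 for i = 0, 1, …:
  i=0: 196   i=1: 606   i=2: 704   i=3: 1007
  i=4: 1359   i=5: 1088   i=6: 993   i=7: 1537
  i=8: 1259   i=9: 1253     …   i=14: 1202
  i=15: 650
Match at i=15, j=26: x = 15·40 + 26 = 626.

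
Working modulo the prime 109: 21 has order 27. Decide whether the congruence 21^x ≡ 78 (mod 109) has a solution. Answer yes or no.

yes

78 ∈ ⟨21⟩ iff 78^27 ≡ 1 (mod 109), since |⟨21⟩| = 27.
78^27 mod 109 = 1.
Since 1 = 1, 78 lies in the subgroup.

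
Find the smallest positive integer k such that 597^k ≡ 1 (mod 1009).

504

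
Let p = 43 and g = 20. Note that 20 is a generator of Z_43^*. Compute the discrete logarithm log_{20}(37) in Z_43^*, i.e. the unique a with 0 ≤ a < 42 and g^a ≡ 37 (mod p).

Baby-step giant-step with m = ceil(sqrt(42)) = 7.
Baby table (20^j mod 43 for j=0..6):
  0:1  1:20  2:13  3:2  4:40  5:26  6:4
Giant step factor: 20^(-7) ≡ 7 (mod 43).
Scan 37·7^i mod 43 for i = 0, 1, …:
  i=0: 37   i=1: 1
Match at i=1, j=0: a = 1·7 + 0 = 7.

7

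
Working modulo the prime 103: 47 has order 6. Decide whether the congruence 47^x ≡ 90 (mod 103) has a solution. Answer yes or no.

no

90 ∈ ⟨47⟩ iff 90^6 ≡ 1 (mod 103), since |⟨47⟩| = 6.
90^6 mod 103 = 23.
Since 23 ≠ 1, 90 does not lie in the subgroup.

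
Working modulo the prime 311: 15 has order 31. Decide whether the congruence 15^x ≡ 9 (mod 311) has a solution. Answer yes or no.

no

9 ∈ ⟨15⟩ iff 9^31 ≡ 1 (mod 311), since |⟨15⟩| = 31.
9^31 mod 311 = 216.
Since 216 ≠ 1, 9 does not lie in the subgroup.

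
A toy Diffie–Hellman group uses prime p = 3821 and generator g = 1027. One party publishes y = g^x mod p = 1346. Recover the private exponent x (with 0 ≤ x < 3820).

1068

Baby-step giant-step with m = ceil(sqrt(3820)) = 62.
Baby table (1027^j mod 3821 for j=0..61):
  0:1  1:1027  2:133  3:2856  4:2405  5:1569  6:2722  7:2343
  8:2852  9:2118  10:1037  11:2761  12:365  13:397  14:2693  15:3128
  16:2816  17:3356  18:70  19:3112  20:1668  21:1228  22:226  23:2842
  24:3311  25:3528  26:948  27:3062  28:3812  29:2220  30:2624  31:1043
  32:1281  33:1163  34:2249  35:1839  36:1079  37:43  38:2130  39:1898
  40:536  41:248  42:2510  43:2416  44:1403  45:364  46:3191  47:2560
  48:272  49:411  50:1787  51:1169  52:769  53:2637  54:2931  55:3010
  56:81  57:2946  58:3131  59:2076  60:3755  61:996
Giant step factor: 1027^(-62) ≡ 3784 (mod 3821).
Scan 1346·3784^i mod 3821 for i = 0, 1, …:
  i=0: 1346   i=1: 3692   i=2: 952   i=3: 2986
  i=4: 327   i=5: 3185   i=6: 606   i=7: 504
  i=8: 457   i=9: 2196     …   i=16: 1373
  i=17: 2693
Match at i=17, j=14: x = 17·62 + 14 = 1068.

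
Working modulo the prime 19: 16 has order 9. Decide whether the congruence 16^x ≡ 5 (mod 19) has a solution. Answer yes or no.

⟨16⟩ has order 9; its elements mod 19 are {1, 4, 5, 6, 7, 9, 11, 16, 17}.
5 is in this set.

yes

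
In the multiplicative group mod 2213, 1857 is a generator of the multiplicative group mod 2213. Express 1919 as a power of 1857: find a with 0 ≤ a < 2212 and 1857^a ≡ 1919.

954

Baby-step giant-step with m = ceil(sqrt(2212)) = 48.
Baby table (1857^j mod 2213 for j=0..47):
  0:1  1:1857  2:595  3:628  4:2158  5:1876  6:470  7:868
  8:812  9:831  10:706  11:946  12:1813  13:768  14:1004  15:1082
  16:2083  17:2020  18:105  19:241  20:511  21:1763  22:864  23:23
  24:664  25:407  26:1166  27:948  28:1101  29:1958  30:47  31:972
  32:1409  33:747  34:1841  35:1865  36:2173  37:962  38:543  39:1436
  40:2200  41:202  42:1117  43:688  44:715  45:2168  46:529  47:1994
Giant step factor: 1857^(-48) ≡ 100 (mod 2213).
Scan 1919·100^i mod 2213 for i = 0, 1, …:
  i=0: 1919   i=1: 1582   i=2: 1077   i=3: 1476
  i=4: 1542   i=5: 1503   i=6: 2029   i=7: 1517
  i=8: 1216   i=9: 2098     …   i=18: 2025
  i=19: 1117
Match at i=19, j=42: a = 19·48 + 42 = 954.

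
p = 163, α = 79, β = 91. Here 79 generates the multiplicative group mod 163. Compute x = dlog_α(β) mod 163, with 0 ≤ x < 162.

Baby-step giant-step with m = ceil(sqrt(162)) = 13.
Baby table (79^j mod 163 for j=0..12):
  0:1  1:79  2:47  3:127  4:90  5:101  6:155  7:20
  8:113  9:125  10:95  11:7  12:64
Giant step factor: 79^(-13) ≡ 109 (mod 163).
Scan 91·109^i mod 163 for i = 0, 1, …:
  i=0: 91   i=1: 139   i=2: 155
Match at i=2, j=6: x = 2·13 + 6 = 32.

32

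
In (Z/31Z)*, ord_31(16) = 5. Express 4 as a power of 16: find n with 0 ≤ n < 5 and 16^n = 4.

3

Successive powers of 16 modulo 31:
  16^0=1  16^1=16  16^2=8  16^3=4
So 16^3 ≡ 4 (mod 31), giving n = 3.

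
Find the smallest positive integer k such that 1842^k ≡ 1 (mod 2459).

The order of 1842 must divide p − 1 = 2458 = 2 · 1229.
Divisors: 1, 2, 1229, 2458.
Check each in increasing order: 1842^1 ≡ 1842;  1842^2 ≡ 2003;  1842^1229 ≡ 2458;  1842^2458 ≡ 1.
Smallest exponent giving 1 is 2458.

2458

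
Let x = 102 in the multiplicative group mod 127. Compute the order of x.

The order of 102 must divide p − 1 = 126 = 2 · 3^2 · 7.
Divisors: 1, 2, 3, 6, 7, 9, 14, 18, 21, 42, 63, 126.
Check each in increasing order: 102^1 ≡ 102;  102^2 ≡ 117;  102^3 ≡ 123;  102^6 ≡ 16;  102^7 ≡ 108;  102^9 ≡ 63;  102^14 ≡ 107;  102^18 ≡ 32;  102^21 ≡ 126;  102^42 ≡ 1.
Smallest exponent giving 1 is 42.

42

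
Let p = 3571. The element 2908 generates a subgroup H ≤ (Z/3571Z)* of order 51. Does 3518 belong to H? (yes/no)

yes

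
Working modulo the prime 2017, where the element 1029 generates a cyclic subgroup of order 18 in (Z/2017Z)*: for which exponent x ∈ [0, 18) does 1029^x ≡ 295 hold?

3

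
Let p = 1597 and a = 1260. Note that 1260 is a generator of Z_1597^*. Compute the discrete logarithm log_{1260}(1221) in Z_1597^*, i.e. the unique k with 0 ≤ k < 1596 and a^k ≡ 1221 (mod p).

Baby-step giant-step with m = ceil(sqrt(1596)) = 40.
Baby table (1260^j mod 1597 for j=0..39):
  0:1  1:1260  2:182  3:949  4:1184  5:242  6:1490  7:925
  8:1287  9:665  10:1072  11:1255  12:270  13:39  14:1230  15:710
  16:280  17:1460  18:1453  19:618  20:941  21:686  22:383  23:286
  24:1035  25:948  26:1521  27:60  28:541  29:1338  30:1045  31:772
  32:147  33:1565  34:1202  35:564  36:1572  37:440  38:241  39:230
Giant step factor: 1260^(-40) ≡ 892 (mod 1597).
Scan 1221·892^i mod 1597 for i = 0, 1, …:
  i=0: 1221   i=1: 1575   i=2: 1137   i=3: 109
  i=4: 1408   i=5: 694   i=6: 1009   i=7: 917
  i=8: 300   i=9: 901     …   i=18: 1362
  i=19: 1184
Match at i=19, j=4: k = 19·40 + 4 = 764.

764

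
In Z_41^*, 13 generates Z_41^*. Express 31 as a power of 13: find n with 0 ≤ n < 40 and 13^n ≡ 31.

Successive powers of 13 modulo 41:
  13^0=1  13^1=13  13^2=5  13^3=24  13^4=25  13^5=38
  13^6=2  13^7=26  13^8=10  13^9=7  13^10=9  13^11=35
  13^12=4  13^13=11  13^14=20  13^15=14  13^16=18  13^17=29
  13^18=8  13^19=22  13^20=40  13^21=28  13^22=36  13^23=17
  13^24=16  13^25=3  13^26=39  13^27=15  13^28=31
So 13^28 ≡ 31 (mod 41), giving n = 28.

28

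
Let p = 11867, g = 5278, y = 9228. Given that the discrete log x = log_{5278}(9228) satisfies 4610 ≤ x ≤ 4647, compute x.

4617

Compute 5278^4610 mod 11867 = 11205, then multiply by 5278 repeatedly:
  5278^4610=11205  5278^4611=6729  5278^4612=9598  5278^4613=9888  5278^4614=9665
  5278^4615=7504  5278^4616=5933  5278^4617=9228
Found 9228 at exponent 4617.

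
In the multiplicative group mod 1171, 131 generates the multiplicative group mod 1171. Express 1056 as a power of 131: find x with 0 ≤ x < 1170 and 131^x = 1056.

Baby-step giant-step with m = ceil(sqrt(1170)) = 35.
Baby table (131^j mod 1171 for j=0..34):
  0:1  1:131  2:767  3:942  4:447  5:7  6:917  7:685
  8:739  9:787  10:49  11:564  12:111  13:489  14:825  15:343
  16:435  17:777  18:1081  19:1091  20:59  21:703  22:755  23:541
  24:611  25:413  26:237  27:601  28:274  29:764  30:549  31:488
  32:694  33:747  34:664
Giant step factor: 131^(-35) ≡ 1061 (mod 1171).
Scan 1056·1061^i mod 1171 for i = 0, 1, …:
  i=0: 1056   i=1: 940   i=2: 819   i=3: 77
  i=4: 898   i=5: 755
Match at i=5, j=22: x = 5·35 + 22 = 197.

197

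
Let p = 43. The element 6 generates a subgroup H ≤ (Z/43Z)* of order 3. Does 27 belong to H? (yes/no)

27 ∈ ⟨6⟩ iff 27^3 ≡ 1 (mod 43), since |⟨6⟩| = 3.
27^3 mod 43 = 32.
Since 32 ≠ 1, 27 does not lie in the subgroup.

no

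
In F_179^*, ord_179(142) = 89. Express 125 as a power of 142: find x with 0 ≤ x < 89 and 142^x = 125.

87

Baby-step giant-step with m = ceil(sqrt(89)) = 10.
Baby table (142^j mod 179 for j=0..9):
  0:1  1:142  2:116  3:4  4:31  5:106  6:16  7:124
  8:66  9:64
Giant step factor: 142^(-10) ≡ 48 (mod 179).
Scan 125·48^i mod 179 for i = 0, 1, …:
  i=0: 125   i=1: 93   i=2: 168   i=3: 9
  i=4: 74   i=5: 151   i=6: 88   i=7: 107
  i=8: 124
Match at i=8, j=7: x = 8·10 + 7 = 87.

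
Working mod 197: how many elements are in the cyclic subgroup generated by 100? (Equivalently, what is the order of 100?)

The order of 100 must divide p − 1 = 196 = 2^2 · 7^2.
Divisors: 1, 2, 4, 7, 14, 28, 49, 98, 196.
Check each in increasing order: 100^1 ≡ 100;  100^2 ≡ 150;  100^4 ≡ 42;  100^7 ≡ 191;  100^14 ≡ 36;  100^28 ≡ 114;  100^49 ≡ 1.
Smallest exponent giving 1 is 49.

49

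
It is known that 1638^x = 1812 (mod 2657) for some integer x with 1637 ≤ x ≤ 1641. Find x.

1639

Compute 1638^1637 mod 2657 = 926, then multiply by 1638 repeatedly:
  1638^1637=926  1638^1638=2298  1638^1639=1812
Found 1812 at exponent 1639.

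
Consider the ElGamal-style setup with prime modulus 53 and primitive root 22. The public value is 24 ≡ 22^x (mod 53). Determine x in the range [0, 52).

Baby-step giant-step with m = ceil(sqrt(52)) = 8.
Baby table (22^j mod 53 for j=0..7):
  0:1  1:22  2:7  3:48  4:49  5:18  6:25  7:20
Giant step factor: 22^(-8) ≡ 10 (mod 53).
Scan 24·10^i mod 53 for i = 0, 1, …:
  i=0: 24   i=1: 28   i=2: 15   i=3: 44
  i=4: 16   i=5: 1
Match at i=5, j=0: x = 5·8 + 0 = 40.

40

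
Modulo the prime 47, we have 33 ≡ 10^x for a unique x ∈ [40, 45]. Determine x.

45

Compute 10^40 mod 47 = 42, then multiply by 10 repeatedly:
  10^40=42  10^41=44  10^42=17  10^43=29  10^44=8
  10^45=33
Found 33 at exponent 45.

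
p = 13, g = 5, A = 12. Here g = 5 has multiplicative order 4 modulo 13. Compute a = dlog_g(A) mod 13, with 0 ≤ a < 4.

2

Successive powers of 5 modulo 13:
  5^0=1  5^1=5  5^2=12
So 5^2 ≡ 12 (mod 13), giving a = 2.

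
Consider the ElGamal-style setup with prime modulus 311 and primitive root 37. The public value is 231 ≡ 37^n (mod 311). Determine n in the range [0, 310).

21

Baby-step giant-step with m = ceil(sqrt(310)) = 18.
Baby table (37^j mod 311 for j=0..17):
  0:1  1:37  2:125  3:271  4:75  5:287  6:45  7:110
  8:27  9:66  10:265  11:164  12:159  13:285  14:282  15:171
  16:107  17:227
Giant step factor: 37^(-18) ≡ 156 (mod 311).
Scan 231·156^i mod 311 for i = 0, 1, …:
  i=0: 231   i=1: 271
Match at i=1, j=3: n = 1·18 + 3 = 21.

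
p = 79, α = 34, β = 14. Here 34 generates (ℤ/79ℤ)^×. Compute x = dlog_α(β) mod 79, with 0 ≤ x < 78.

21

Successive powers of 34 modulo 79:
  34^0=1  34^1=34  34^2=50  34^3=41  34^4=51  34^5=75
  34^6=22  34^7=37  34^8=73  34^9=33  34^10=16  34^11=70
  34^12=10  34^13=24  34^14=26  34^15=15  34^16=36  34^17=39
  34^18=62  34^19=54  34^20=19  34^21=14
So 34^21 ≡ 14 (mod 79), giving x = 21.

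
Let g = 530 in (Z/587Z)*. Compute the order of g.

293

The order of 530 must divide p − 1 = 586 = 2 · 293.
Divisors: 1, 2, 293, 586.
Check each in increasing order: 530^1 ≡ 530;  530^2 ≡ 314;  530^293 ≡ 1.
Smallest exponent giving 1 is 293.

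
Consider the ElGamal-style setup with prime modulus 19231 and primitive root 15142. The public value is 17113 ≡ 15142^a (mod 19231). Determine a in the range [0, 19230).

16892

Baby-step giant-step with m = ceil(sqrt(19230)) = 139.
Baby table (15142^j mod 19231 for j=0..138):
  0:1  1:15142  2:8182  3:5742  4:2013  5:18942  6:8630  7:815
  8:13659  9:14404  10:6597  11:5960  12:14468  13:14135  14:10371  15:16567
  16:8350  17:11106  18:11188  19:2817  20:656  21:9956  22:1943  23:16707
  24:12820  25:2726  26:7366  27:15403  28:17889  29:6603  30:657  31:5867
  32:10125  33:3218  34:14833  35:2437  36:15996  37:16218  38:12317  39:1776
  40:7254  41:11827  42:5362  43:17353  44:5973  45:19004  46:5115  47:8093
  48:4274  49:4593  50:7910  51:2552  52:7305  53:14829  54:18793  55:2499
  56:12481  57:4265  58:2932  59:11196  60:8567  61:8419  62:17430  63:18047
  64:14395  65:4936  66:9246  67:1252  68:15249  69:12972  70:15821  71:1015
  72:3561  73:16169  74:1137  75:4709  76:14361  77:9345  78:292  79:17565
  80:4500  81:3567  82:10866  83:11767  84:699  85:7208  86:7611  87:13610
  88:3224  89:9530  90:13067  91:11986  92:9065  93:10583  94:15094  95:12144
  96:16857  97:14862  98:18473  99:3271  100:9657  101:13001  102:12626  103:7521
  104:16231  105:16853  106:11987  107:4976  108:18765  109:1605  110:14157  111:16568
  112:4261  113:57  114:16930  115:4830  116:367  117:18586  118:2758  119:11135
  120:7993  121:9323  122:13326  123:10640  124:12793  125:16974  126:17224  127:14217
  128:2000  129:14406  130:17650  131:3093  132:6721  133:18161  134:9793  135:14596
  136:9980  137:19193  138:1534
Giant step factor: 15142^(-139) ≡ 8427 (mod 19231).
Scan 17113·8427^i mod 19231 for i = 0, 1, …:
  i=0: 17113   i=1: 17213   i=2: 13749   i=3: 15279
  i=4: 4588   i=5: 8766   i=6: 4811   i=7: 3349
  i=8: 10146   i=9: 18547     …   i=120: 13368
  i=121: 16169
Match at i=121, j=73: a = 121·139 + 73 = 16892.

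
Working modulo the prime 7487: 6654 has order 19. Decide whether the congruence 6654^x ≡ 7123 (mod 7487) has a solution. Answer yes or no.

no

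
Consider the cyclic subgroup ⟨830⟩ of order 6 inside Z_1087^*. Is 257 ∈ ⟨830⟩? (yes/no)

yes

257 ∈ ⟨830⟩ iff 257^6 ≡ 1 (mod 1087), since |⟨830⟩| = 6.
257^6 mod 1087 = 1.
Since 1 = 1, 257 lies in the subgroup.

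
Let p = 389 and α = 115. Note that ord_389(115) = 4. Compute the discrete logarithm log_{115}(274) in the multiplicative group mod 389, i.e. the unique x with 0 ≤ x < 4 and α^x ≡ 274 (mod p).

3

Successive powers of 115 modulo 389:
  115^0=1  115^1=115  115^2=388  115^3=274
So 115^3 ≡ 274 (mod 389), giving x = 3.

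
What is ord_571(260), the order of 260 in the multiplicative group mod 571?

285

The order of 260 must divide p − 1 = 570 = 2 · 3 · 5 · 19.
Divisors: 1, 2, 3, 5, 6, 10, 15, 19, 30, 38, 57, 95, 114, 190, 285, 570.
Check each in increasing order: 260^1 ≡ 260;  260^2 ≡ 222;  260^3 ≡ 49;  260^5 ≡ 29;  260^6 ≡ 117;  260^10 ≡ 270;  260^15 ≡ 407;  260^19 ≡ 500;  260^30 ≡ 59;  260^38 ≡ 473;  260^57 ≡ 106;  260^95 ≡ 461;  260^114 ≡ 387;  260^190 ≡ 109;  260^285 ≡ 1.
Smallest exponent giving 1 is 285.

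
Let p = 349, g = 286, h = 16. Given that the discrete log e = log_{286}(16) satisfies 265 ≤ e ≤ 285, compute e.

Compute 286^265 mod 349 = 235, then multiply by 286 repeatedly:
  286^265=235  286^266=202  286^267=187  286^268=85  286^269=229
  286^270=231  286^271=105  286^272=16
Found 16 at exponent 272.

272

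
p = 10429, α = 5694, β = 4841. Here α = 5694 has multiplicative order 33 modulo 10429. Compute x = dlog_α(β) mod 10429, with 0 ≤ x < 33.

12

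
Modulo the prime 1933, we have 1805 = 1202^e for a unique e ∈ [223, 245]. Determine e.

Compute 1202^223 mod 1933 = 1859, then multiply by 1202 repeatedly:
  1202^223=1859  1202^224=1903  1202^225=667  1202^226=1472  1202^227=649
  1202^228=1099  1202^229=759  1202^230=1875  1202^231=1805
Found 1805 at exponent 231.

231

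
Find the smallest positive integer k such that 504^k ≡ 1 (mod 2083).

347

The order of 504 must divide p − 1 = 2082 = 2 · 3 · 347.
Divisors: 1, 2, 3, 6, 347, 694, 1041, 2082.
Check each in increasing order: 504^1 ≡ 504;  504^2 ≡ 1973;  504^3 ≡ 801;  504^6 ≡ 37;  504^347 ≡ 1.
Smallest exponent giving 1 is 347.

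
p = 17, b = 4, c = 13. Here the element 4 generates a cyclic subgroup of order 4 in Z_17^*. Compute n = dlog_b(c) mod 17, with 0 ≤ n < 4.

3

Successive powers of 4 modulo 17:
  4^0=1  4^1=4  4^2=16  4^3=13
So 4^3 ≡ 13 (mod 17), giving n = 3.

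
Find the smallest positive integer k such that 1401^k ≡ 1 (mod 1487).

743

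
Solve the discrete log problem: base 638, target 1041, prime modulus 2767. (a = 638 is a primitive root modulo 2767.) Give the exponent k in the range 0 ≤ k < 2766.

75

Baby-step giant-step with m = ceil(sqrt(2766)) = 53.
Baby table (638^j mod 2767 for j=0..52):
  0:1  1:638  2:295  3:54  4:1248  5:2095  6:149  7:984
  8:2450  9:2512  10:563  11:2251  12:65  13:2732  14:2573  15:743
  16:877  17:592  18:1384  19:319  20:1531  21:27  22:624  23:2431
  24:1458  25:492  26:1225  27:1256  28:1665  29:2509  30:1416  31:1366
  32:2670  33:1755  34:1822  35:296  36:692  37:1543  38:2149  39:1397
  40:312  41:2599  42:729  43:246  44:1996  45:628  46:2216  47:2638
  48:708  49:683  50:1335  51:2261  52:911
Giant step factor: 638^(-53) ≡ 2337 (mod 2767).
Scan 1041·2337^i mod 2767 for i = 0, 1, …:
  i=0: 1041   i=1: 624
Match at i=1, j=22: k = 1·53 + 22 = 75.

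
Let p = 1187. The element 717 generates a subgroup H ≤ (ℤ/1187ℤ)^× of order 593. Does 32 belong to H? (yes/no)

32 ∈ ⟨717⟩ iff 32^593 ≡ 1 (mod 1187), since |⟨717⟩| = 593.
32^593 mod 1187 = 1186.
Since 1186 ≠ 1, 32 does not lie in the subgroup.

no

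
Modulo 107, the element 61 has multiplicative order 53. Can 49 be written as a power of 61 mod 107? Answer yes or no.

49 ∈ ⟨61⟩ iff 49^53 ≡ 1 (mod 107), since |⟨61⟩| = 53.
49^53 mod 107 = 1.
Since 1 = 1, 49 lies in the subgroup.

yes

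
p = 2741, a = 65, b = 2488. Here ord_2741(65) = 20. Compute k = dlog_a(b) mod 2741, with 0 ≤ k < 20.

19

Successive powers of 65 modulo 2741:
  65^0=1  65^1=65  65^2=1484  65^3=525  65^4=1233  65^5=656
  65^6=1525  65^7=449  65^8=1775  65^9=253  65^10=2740  65^11=2676
  65^12=1257  65^13=2216  65^14=1508  65^15=2085  65^16=1216  65^17=2292
  65^18=966  65^19=2488
So 65^19 ≡ 2488 (mod 2741), giving k = 19.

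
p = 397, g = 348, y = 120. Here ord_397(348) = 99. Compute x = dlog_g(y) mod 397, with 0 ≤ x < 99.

39

Baby-step giant-step with m = ceil(sqrt(99)) = 10.
Baby table (348^j mod 397 for j=0..9):
  0:1  1:348  2:19  3:260  4:361  5:176  6:110  7:168
  8:105  9:16
Giant step factor: 348^(-10) ≡ 278 (mod 397).
Scan 120·278^i mod 397 for i = 0, 1, …:
  i=0: 120   i=1: 12   i=2: 160   i=3: 16
Match at i=3, j=9: x = 3·10 + 9 = 39.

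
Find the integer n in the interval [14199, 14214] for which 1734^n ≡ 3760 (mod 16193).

14207

Compute 1734^14199 mod 16193 = 10808, then multiply by 1734 repeatedly:
  1734^14199=10808  1734^14200=5771  1734^14201=15833  1734^14202=7287  1734^14203=5118
  1734^14204=848  1734^14205=13062  1734^14206=11694  1734^14207=3760
Found 3760 at exponent 14207.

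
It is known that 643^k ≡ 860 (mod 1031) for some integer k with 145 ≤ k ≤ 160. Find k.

158

Compute 643^145 mod 1031 = 616, then multiply by 643 repeatedly:
  643^145=616  643^146=184  643^147=778  643^148=219  643^149=601
  643^150=849  643^151=508  643^152=848  643^153=896  643^154=830
  643^155=663  643^156=506  643^157=593  643^158=860
Found 860 at exponent 158.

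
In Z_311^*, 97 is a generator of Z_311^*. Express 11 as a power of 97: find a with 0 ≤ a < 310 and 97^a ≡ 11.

65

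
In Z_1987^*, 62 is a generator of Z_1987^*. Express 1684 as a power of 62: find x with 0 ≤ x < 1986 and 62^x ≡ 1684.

924

Baby-step giant-step with m = ceil(sqrt(1986)) = 45.
Baby table (62^j mod 1987 for j=0..44):
  0:1  1:62  2:1857  3:1875  4:1004  5:651  6:622  7:811
  8:607  9:1868  10:570  11:1561  12:1406  13:1731  14:24  15:1488
  16:854  17:1286  18:252  19:1715  20:1019  21:1581  22:659  23:1118
  24:1758  25:1698  26:1952  27:1804  28:576  29:1933  30:626  31:1059
  32:87  33:1420  34:612  35:191  36:1907  37:1001  38:465  39:1012
  40:1147  41:1569  42:1902  43:691  44:1115
Giant step factor: 62^(-45) ≡ 158 (mod 1987).
Scan 1684·158^i mod 1987 for i = 0, 1, …:
  i=0: 1684   i=1: 1801   i=2: 417   i=3: 315
  i=4: 95   i=5: 1101   i=6: 1089   i=7: 1180
  i=8: 1649   i=9: 245     …   i=19: 1646
  i=20: 1758
Match at i=20, j=24: x = 20·45 + 24 = 924.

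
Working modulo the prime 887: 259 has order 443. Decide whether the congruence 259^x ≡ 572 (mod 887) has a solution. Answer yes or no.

572 ∈ ⟨259⟩ iff 572^443 ≡ 1 (mod 887), since |⟨259⟩| = 443.
572^443 mod 887 = 1.
Since 1 = 1, 572 lies in the subgroup.

yes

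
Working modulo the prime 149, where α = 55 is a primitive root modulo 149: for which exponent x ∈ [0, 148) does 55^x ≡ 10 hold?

13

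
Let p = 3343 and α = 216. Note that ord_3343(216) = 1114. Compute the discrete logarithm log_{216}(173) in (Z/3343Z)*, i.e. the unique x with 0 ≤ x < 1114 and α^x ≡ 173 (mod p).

1054

Baby-step giant-step with m = ceil(sqrt(1114)) = 34.
Baby table (216^j mod 3343 for j=0..33):
  0:1  1:216  2:3197  3:1894  4:1258  5:945  6:197  7:2436
  8:1325  9:2045  10:444  11:2300  12:2036  13:1843  14:271  15:1705
  16:550  17:1795  18:3275  19:2027  20:3242  21:1585  22:1374  23:2600
  24:3319  25:1502  26:161  27:1346  28:3238  29:721  30:1958  31:1710
  32:1630  33:1065
Giant step factor: 216^(-34) ≡ 1109 (mod 3343).
Scan 173·1109^i mod 3343 for i = 0, 1, …:
  i=0: 173   i=1: 1306   i=2: 835   i=3: 4
  i=4: 1093   i=5: 1971   i=6: 2860   i=7: 2576
  i=8: 1862   i=9: 2327     …   i=30: 2716
  i=31: 1
Match at i=31, j=0: x = 31·34 + 0 = 1054.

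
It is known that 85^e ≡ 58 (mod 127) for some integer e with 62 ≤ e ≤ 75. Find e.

67

Compute 85^62 mod 127 = 124, then multiply by 85 repeatedly:
  85^62=124  85^63=126  85^64=42  85^65=14  85^66=47
  85^67=58
Found 58 at exponent 67.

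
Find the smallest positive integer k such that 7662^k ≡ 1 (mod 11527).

The order of 7662 must divide p − 1 = 11526 = 2 · 3 · 17 · 113.
Divisors: 1, 2, 3, 6, 17, 34, 51, 102, 113, 226, 339, 678, 1921, 3842, 5763, 11526.
Check each in increasing order: 7662^1 ≡ 7662;  7662^2 ≡ 10760;  7662^3 ≡ 2016;  7662^6 ≡ 6752;  7662^17 ≡ 6638;  7662^34 ≡ 6850;  7662^51 ≡ 7812;  7662^102 ≡ 3406;  7662^113 ≡ 1334;  7662^226 ≡ 4398;  7662^339 ≡ 11216;  7662^678 ≡ 4505;  7662^1921 ≡ 1.
Smallest exponent giving 1 is 1921.

1921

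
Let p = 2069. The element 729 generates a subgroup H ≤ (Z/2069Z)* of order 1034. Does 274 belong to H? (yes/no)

no

274 ∈ ⟨729⟩ iff 274^1034 ≡ 1 (mod 2069), since |⟨729⟩| = 1034.
274^1034 mod 2069 = 2068.
Since 2068 ≠ 1, 274 does not lie in the subgroup.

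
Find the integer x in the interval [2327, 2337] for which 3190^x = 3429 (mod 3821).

2333

Compute 3190^2327 mod 3821 = 388, then multiply by 3190 repeatedly:
  3190^2327=388  3190^2328=3537  3190^2329=3438  3190^2330=950  3190^2331=447
  3190^2332=697  3190^2333=3429
Found 3429 at exponent 2333.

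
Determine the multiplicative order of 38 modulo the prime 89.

88

The order of 38 must divide p − 1 = 88 = 2^3 · 11.
Divisors: 1, 2, 4, 8, 11, 22, 44, 88.
Check each in increasing order: 38^1 ≡ 38;  38^2 ≡ 20;  38^4 ≡ 44;  38^8 ≡ 67;  38^11 ≡ 12;  38^22 ≡ 55;  38^44 ≡ 88;  38^88 ≡ 1.
Smallest exponent giving 1 is 88.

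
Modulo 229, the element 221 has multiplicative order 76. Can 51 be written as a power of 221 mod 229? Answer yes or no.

51 ∈ ⟨221⟩ iff 51^76 ≡ 1 (mod 229), since |⟨221⟩| = 76.
51^76 mod 229 = 134.
Since 134 ≠ 1, 51 does not lie in the subgroup.

no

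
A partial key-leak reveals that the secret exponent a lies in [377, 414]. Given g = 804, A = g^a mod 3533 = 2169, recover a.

Compute 804^377 mod 3533 = 207, then multiply by 804 repeatedly:
  804^377=207  804^378=377  804^379=2803  804^380=3091  804^381=1465
  804^382=1371  804^383=3521  804^384=951  804^385=1476  804^386=3149
  804^387=2168  804^388=1303  804^389=1844  804^390=2249  804^391=2833
  804^392=2480  804^393=1308  804^394=2331  804^395=1634  804^396=2993
  804^397=399  804^398=2826  804^399=385  804^400=2169
Found 2169 at exponent 400.

400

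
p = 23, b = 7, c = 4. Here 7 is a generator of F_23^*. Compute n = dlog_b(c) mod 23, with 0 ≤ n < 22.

6

Successive powers of 7 modulo 23:
  7^0=1  7^1=7  7^2=3  7^3=21  7^4=9  7^5=17
  7^6=4
So 7^6 ≡ 4 (mod 23), giving n = 6.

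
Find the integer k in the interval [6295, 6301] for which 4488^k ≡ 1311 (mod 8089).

6301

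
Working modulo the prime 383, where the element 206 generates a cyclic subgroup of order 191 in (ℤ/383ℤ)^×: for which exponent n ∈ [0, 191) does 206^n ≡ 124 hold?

Baby-step giant-step with m = ceil(sqrt(191)) = 14.
Baby table (206^j mod 383 for j=0..13):
  0:1  1:206  2:306  3:224  4:184  5:370  6:3  7:235
  8:152  9:289  10:169  11:344  12:9  13:322
Giant step factor: 206^(-14) ≡ 21 (mod 383).
Scan 124·21^i mod 383 for i = 0, 1, …:
  i=0: 124   i=1: 306
Match at i=1, j=2: n = 1·14 + 2 = 16.

16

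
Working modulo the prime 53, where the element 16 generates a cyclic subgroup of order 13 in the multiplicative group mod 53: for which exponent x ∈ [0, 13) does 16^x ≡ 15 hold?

3

Successive powers of 16 modulo 53:
  16^0=1  16^1=16  16^2=44  16^3=15
So 16^3 ≡ 15 (mod 53), giving x = 3.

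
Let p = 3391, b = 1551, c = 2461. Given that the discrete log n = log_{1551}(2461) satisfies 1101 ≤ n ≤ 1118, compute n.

1114

Compute 1551^1101 mod 3391 = 130, then multiply by 1551 repeatedly:
  1551^1101=130  1551^1102=1561  1551^1103=3328  1551^1104=626  1551^1105=1100
  1551^1106=427  1551^1107=1032  1551^1108=80  1551^1109=2004  1551^1110=2048
  1551^1111=2472  1551^1112=2242  1551^1113=1567  1551^1114=2461
Found 2461 at exponent 1114.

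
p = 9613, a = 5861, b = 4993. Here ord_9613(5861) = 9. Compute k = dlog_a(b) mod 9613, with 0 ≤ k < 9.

Successive powers of 5861 modulo 9613:
  5861^0=1  5861^1=5861  5861^2=4072  5861^3=6526  5861^4=8372  5861^5=3540
  5861^6=3086  5861^7=4993
So 5861^7 ≡ 4993 (mod 9613), giving k = 7.

7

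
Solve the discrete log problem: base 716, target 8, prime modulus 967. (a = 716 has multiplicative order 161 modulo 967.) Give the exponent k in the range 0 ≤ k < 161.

132

Baby-step giant-step with m = ceil(sqrt(161)) = 13.
Baby table (716^j mod 967 for j=0..12):
  0:1  1:716  2:146  3:100  4:42  5:95  6:330  7:332
  8:797  9:122  10:322  11:406  12:596
Giant step factor: 716^(-13) ≡ 87 (mod 967).
Scan 8·87^i mod 967 for i = 0, 1, …:
  i=0: 8   i=1: 696   i=2: 598   i=3: 775
  i=4: 702   i=5: 153   i=6: 740   i=7: 558
  i=8: 196   i=9: 613   i=10: 146
Match at i=10, j=2: k = 10·13 + 2 = 132.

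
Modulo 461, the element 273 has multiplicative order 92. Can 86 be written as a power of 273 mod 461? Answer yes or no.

yes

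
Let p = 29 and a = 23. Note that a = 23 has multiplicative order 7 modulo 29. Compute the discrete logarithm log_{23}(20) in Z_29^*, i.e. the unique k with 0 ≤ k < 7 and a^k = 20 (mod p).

4

Successive powers of 23 modulo 29:
  23^0=1  23^1=23  23^2=7  23^3=16  23^4=20
So 23^4 ≡ 20 (mod 29), giving k = 4.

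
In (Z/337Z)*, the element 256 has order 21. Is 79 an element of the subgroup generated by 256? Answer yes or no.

79 ∈ ⟨256⟩ iff 79^21 ≡ 1 (mod 337), since |⟨256⟩| = 21.
79^21 mod 337 = 1.
Since 1 = 1, 79 lies in the subgroup.

yes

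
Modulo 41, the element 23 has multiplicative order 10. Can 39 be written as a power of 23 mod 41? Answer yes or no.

39 ∈ ⟨23⟩ iff 39^10 ≡ 1 (mod 41), since |⟨23⟩| = 10.
39^10 mod 41 = 40.
Since 40 ≠ 1, 39 does not lie in the subgroup.

no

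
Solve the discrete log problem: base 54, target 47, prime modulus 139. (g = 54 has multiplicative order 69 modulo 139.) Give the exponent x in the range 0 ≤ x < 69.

Baby-step giant-step with m = ceil(sqrt(69)) = 9.
Baby table (54^j mod 139 for j=0..8):
  0:1  1:54  2:136  3:116  4:9  5:69  6:112  7:71
  8:81
Giant step factor: 54^(-9) ≡ 77 (mod 139).
Scan 47·77^i mod 139 for i = 0, 1, …:
  i=0: 47   i=1: 5   i=2: 107   i=3: 38
  i=4: 7   i=5: 122   i=6: 81
Match at i=6, j=8: x = 6·9 + 8 = 62.

62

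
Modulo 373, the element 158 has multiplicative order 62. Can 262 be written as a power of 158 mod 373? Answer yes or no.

yes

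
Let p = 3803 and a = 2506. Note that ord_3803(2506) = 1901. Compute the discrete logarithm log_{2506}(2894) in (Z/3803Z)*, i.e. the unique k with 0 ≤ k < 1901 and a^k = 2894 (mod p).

704

Baby-step giant-step with m = ceil(sqrt(1901)) = 44.
Baby table (2506^j mod 3803 for j=0..43):
  0:1  1:2506  2:1283  3:1663  4:3193  5:146  6:788  7:971
  8:3209  9:2212  10:2301  11:958  12:1055  13:745  14:3500  15:1282
  16:2960  17:1910  18:2286  19:1398  20:825  21:2421  22:1241  23:2895
  24:2549  25:2557  26:3590  27:2445  28:537  29:3263  30:628  31:3129
  32:3291  33:2342  34:1023  35:416  36:474  37:1308  38:3465  39:1041
  40:3691  41:750  42:818  43:91
Giant step factor: 2506^(-44) ≡ 3207 (mod 3803).
Scan 2894·3207^i mod 3803 for i = 0, 1, …:
  i=0: 2894   i=1: 1738   i=2: 2371   i=3: 1600
  i=4: 953   i=5: 2462   i=6: 606   i=7: 109
  i=8: 3490   i=9: 201     …   i=15: 3669
  i=16: 1
Match at i=16, j=0: k = 16·44 + 0 = 704.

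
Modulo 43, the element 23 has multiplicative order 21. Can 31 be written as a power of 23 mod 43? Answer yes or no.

⟨23⟩ has order 21; its elements mod 43 are {1, 4, 6, 9, 10, 11, 13, 14, 15, 16, 17, 21, 23, 24, 25, 31, 35, 36, 38, 40, 41}.
31 is in this set.

yes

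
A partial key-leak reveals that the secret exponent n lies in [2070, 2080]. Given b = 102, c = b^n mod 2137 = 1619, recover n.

2072

Compute 102^2070 mod 2137 = 1462, then multiply by 102 repeatedly:
  102^2070=1462  102^2071=1671  102^2072=1619
Found 1619 at exponent 2072.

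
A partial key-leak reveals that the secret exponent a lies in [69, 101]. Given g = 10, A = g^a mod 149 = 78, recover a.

Compute 10^69 mod 149 = 78, then multiply by 10 repeatedly:
  10^69=78
Found 78 at exponent 69.

69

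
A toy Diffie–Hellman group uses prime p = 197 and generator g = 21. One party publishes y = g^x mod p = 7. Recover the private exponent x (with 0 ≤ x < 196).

Baby-step giant-step with m = ceil(sqrt(196)) = 14.
Baby table (21^j mod 197 for j=0..13):
  0:1  1:21  2:47  3:2  4:42  5:94  6:4  7:84
  8:188  9:8  10:168  11:179  12:16  13:139
Giant step factor: 21^(-14) ≡ 93 (mod 197).
Scan 7·93^i mod 197 for i = 0, 1, …:
  i=0: 7   i=1: 60   i=2: 64   i=3: 42
Match at i=3, j=4: x = 3·14 + 4 = 46.

46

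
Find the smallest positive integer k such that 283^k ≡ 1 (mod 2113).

2112

The order of 283 must divide p − 1 = 2112 = 2^6 · 3 · 11.
Divisors: 1, 2, 3, 4, 6, 8, 11, 12, 16, 22, 24, 32, 33, 44, 48, 64, 66, 88, 96, 132, 176, 192, 264, 352, 528, 704, 1056, 2112.
Check each in increasing order: 283^1 ≡ 283;  283^2 ≡ 1908;  283^3 ≡ 1149;  283^4 ≡ 1878;  283^6 ≡ 1689;  283^8 ≡ 287;  283^11 ≡ 135;  283^12 ≡ 171;  283^16 ≡ 2075;  283^22 ≡ 1321;  283^24 ≡ 1772;  283^32 ≡ 1444;  283^33 ≡ 843;  283^44 ≡ 1816;  283^48 ≡ 66;  283^64 ≡ 1718;  283^66 ≡ 681;  283^88 ≡ 1576;  283^96 ≡ 130;  283^132 ≡ 1014;  283^176 ≡ 1001;  283^192 ≡ 2109;  283^264 ≡ 1278;  283^352 ≡ 439;  283^528 ≡ 2048;  283^704 ≡ 438;  283^1056 ≡ 2112;  283^2112 ≡ 1.
Smallest exponent giving 1 is 2112.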